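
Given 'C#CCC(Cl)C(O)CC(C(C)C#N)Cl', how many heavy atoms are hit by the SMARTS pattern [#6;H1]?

5

The query [#6;H1] means: any carbon bearing exactly one hydrogen.
Check the 14 heavy atoms by environment: 1× C (H3) → no; 5× C (H1) → match; 2× C (H2) → no; 2× C (H0) → no; 1× O (H1) → no; 2× Cl (H0) → no; 1× N (H0) → no.
That gives 5 matching atoms.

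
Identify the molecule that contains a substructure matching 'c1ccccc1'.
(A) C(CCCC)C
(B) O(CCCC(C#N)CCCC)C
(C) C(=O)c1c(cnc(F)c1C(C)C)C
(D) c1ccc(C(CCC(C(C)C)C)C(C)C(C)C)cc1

D

c1ccccc1 describes six aromatic carbons in a ring (a benzene ring).
(A) has a methyl group (-CH3) but no six-membered all-carbon aromatic ring is present.
(B) has a methyl group (-CH3) but no six-membered all-carbon aromatic ring is present.
(C) has a methyl group (-CH3) but no six-membered all-carbon aromatic ring is present.
(D) contains a phenyl ring, which satisfies every atom and bond constraint.
So the answer is (D).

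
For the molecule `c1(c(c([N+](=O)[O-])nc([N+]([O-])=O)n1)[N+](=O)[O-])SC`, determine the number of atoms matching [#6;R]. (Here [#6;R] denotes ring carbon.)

4

The query [#6;R] means: carbon that is part of a ring.
Check the 17 heavy atoms by environment: 2× n (aromatic, in 6-ring) → no; 4× c (aromatic, in 6-ring) → match; 3× N (charge +1, acyclic) → no; 3× O (charge -1, acyclic) → no; 3× O (acyclic) → no; 1× S (acyclic) → no; 1× C (acyclic) → no.
That gives 4 matching atoms.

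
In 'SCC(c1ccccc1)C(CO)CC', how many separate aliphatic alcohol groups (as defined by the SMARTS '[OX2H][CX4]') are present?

[OX2H][CX4] is the SMARTS for an aliphatic alcohol: a hydroxyl oxygen bound to an sp3 (X4) carbon.
Exactly one fragment in the molecule meets all constraints, giving 1 match.

1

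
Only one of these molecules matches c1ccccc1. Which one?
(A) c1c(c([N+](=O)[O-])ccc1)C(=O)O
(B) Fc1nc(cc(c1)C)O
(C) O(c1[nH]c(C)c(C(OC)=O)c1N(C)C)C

A

c1ccccc1 describes six aromatic carbons in a ring (a benzene ring).
(A) contains the required atom environment, so the pattern matches.
(B) has a methyl group (-CH3) but no six-membered all-carbon aromatic ring is present.
(C) has a methyl group (-CH3) but no six-membered all-carbon aromatic ring is present.
So the answer is (A).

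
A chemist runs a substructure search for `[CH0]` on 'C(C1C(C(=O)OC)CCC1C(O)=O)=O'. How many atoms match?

2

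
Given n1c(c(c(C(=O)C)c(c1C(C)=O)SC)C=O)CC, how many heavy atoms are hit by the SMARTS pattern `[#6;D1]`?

4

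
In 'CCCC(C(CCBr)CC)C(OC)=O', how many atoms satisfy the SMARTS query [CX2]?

0

The query [CX2] means: C with X2: aliphatic carbon with exactly 2 total connections.
Check the 14 heavy atoms by environment: 10× C (X4) → no; 1× Br (X1) → no; 1× C (X3) → no; 1× O (X1) → no; 1× O (X2) → no.
No environment satisfies the query, so 0 matching atoms.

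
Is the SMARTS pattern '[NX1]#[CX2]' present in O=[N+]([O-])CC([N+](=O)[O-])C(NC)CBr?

No

The pattern [NX1]#[CX2] describes a nitrogen triple-bonded to a two-connected carbon — a nitrile.
The closest candidate here is a nitro group (-[N+](=O)[O-]), but there is no C#N triple bond. No other fragment satisfies the full query, so there is no match.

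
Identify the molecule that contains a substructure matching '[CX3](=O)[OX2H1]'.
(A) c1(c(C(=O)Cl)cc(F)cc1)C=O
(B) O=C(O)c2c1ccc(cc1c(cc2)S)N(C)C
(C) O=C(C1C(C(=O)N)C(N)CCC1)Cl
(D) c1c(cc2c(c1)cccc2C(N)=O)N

B

[CX3](=O)[OX2H1] describes an sp2 carbon double-bonded to O and single-bonded to an -OH oxygen (a carboxylic acid).
(A) has an acyl chloride (-C(=O)Cl) but the carbonyl is bonded to Cl, not to an -OH oxygen.
(B) contains a carboxylic acid group (-C(=O)OH), which satisfies every atom and bond constraint.
(C) has an acyl chloride (-C(=O)Cl) but the carbonyl is bonded to Cl, not to an -OH oxygen.
(D) has a primary amide (-C(=O)NH2) but the carbonyl is bonded to N, not to an -OH oxygen.
So the answer is (B).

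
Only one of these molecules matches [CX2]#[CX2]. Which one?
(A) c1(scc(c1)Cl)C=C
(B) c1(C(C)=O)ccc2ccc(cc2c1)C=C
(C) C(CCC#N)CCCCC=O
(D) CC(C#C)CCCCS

[CX2]#[CX2] describes a carbon-carbon triple bond (an alkyne).
(A) has a vinyl group (-CH=CH2) but the C=C is a double bond; both carbons are CX3, not CX2.
(B) has a vinyl group (-CH=CH2) but the C=C is a double bond; both carbons are CX3, not CX2.
(C) has a nitrile (-C#N) but the triple bond is C#N, not C#C.
(D) contains an ethynyl group (-C#CH), which satisfies every atom and bond constraint.
So the answer is (D).

D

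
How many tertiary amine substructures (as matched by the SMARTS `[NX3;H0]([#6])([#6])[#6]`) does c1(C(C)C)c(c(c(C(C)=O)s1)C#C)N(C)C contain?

1

[NX3;H0]([#6])([#6])[#6] is the SMARTS for a tertiary amine: a trivalent nitrogen with no H, bonded to three carbons.
Exactly one fragment in the molecule meets all constraints, giving 1 match.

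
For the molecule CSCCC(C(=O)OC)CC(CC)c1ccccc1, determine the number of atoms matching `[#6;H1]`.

Check the 19 heavy atoms by environment: 4× C (H2) → no; 2× C (H1) → match; 3× C (H3) → no; 1× S (H0) → no; 1× c (aromatic, H0) → no; 5× c (aromatic, H1) → match; 1× C (H0) → no; 2× O (H0) → no.
Summing the matching environments: 2 + 5 = 7 matching atoms.

7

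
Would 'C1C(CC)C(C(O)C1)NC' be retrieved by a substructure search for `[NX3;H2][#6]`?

No

The pattern [NX3;H2][#6] describes a trivalent nitrogen with two H attached to carbon — a primary amine.
The closest candidate here is an N-methylamino group (-NHCH3), but the nitrogen bears two carbons and only one H (H1), not H2. No other fragment satisfies the full query, so there is no match.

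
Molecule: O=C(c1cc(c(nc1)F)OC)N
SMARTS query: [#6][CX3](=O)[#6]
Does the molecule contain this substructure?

No

The pattern [#6][CX3](=O)[#6] describes a carbonyl carbon (no H) flanked by two carbons — a ketone.
The closest candidate here is a primary amide (-C(=O)NH2), but one neighbour of the carbonyl carbon is N, not C. No other fragment satisfies the full query, so there is no match.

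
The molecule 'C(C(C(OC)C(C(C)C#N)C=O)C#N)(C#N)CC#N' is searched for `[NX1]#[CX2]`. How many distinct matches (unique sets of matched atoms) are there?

4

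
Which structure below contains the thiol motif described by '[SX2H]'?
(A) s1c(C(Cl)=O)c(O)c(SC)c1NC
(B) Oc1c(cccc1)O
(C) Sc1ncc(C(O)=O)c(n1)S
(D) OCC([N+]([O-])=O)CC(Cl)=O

[SX2H] describes an aliphatic sulfur with two connections, one being H (a thiol).
(A) has a hydroxyl group (-OH) but it is an -OH, not an -SH.
(B) has a hydroxyl group (-OH) but it is an -OH, not an -SH.
(C) contains a thiol (-SH), which satisfies every atom and bond constraint.
(D) has a hydroxyl group (-OH) but it is an -OH, not an -SH.
So the answer is (C).

C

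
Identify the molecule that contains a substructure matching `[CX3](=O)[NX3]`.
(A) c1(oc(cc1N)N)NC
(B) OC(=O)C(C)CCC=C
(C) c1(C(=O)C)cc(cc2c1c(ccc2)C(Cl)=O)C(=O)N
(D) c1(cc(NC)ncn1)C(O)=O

C

[CX3](=O)[NX3] describes a carbonyl carbon bonded to a trivalent nitrogen (an amide).
(A) has a primary amino group (-NH2) but the -NH2 is not attached to a carbonyl carbon.
(B) has a carboxylic acid group (-C(=O)OH) but the carbonyl is bonded to O, not to an NX3 nitrogen.
(C) contains a primary amide (-C(=O)NH2), which satisfies every atom and bond constraint.
(D) has a carboxylic acid group (-C(=O)OH) but the carbonyl is bonded to O, not to an NX3 nitrogen.
So the answer is (C).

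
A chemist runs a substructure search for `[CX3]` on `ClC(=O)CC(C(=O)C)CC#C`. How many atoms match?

The query [CX3] means: C with X3: aliphatic carbon with exactly 3 total connections.
Check the 11 heavy atoms by environment: 4× C (X4) → no; 2× C (X3) → match; 2× O (X1) → no; 2× C (X2) → no; 1× Cl (X1) → no.
That gives 2 matching atoms.

2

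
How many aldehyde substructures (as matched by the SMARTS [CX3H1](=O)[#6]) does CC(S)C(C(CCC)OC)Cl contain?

0

[CX3H1](=O)[#6] is the SMARTS for an aldehyde: an sp2 carbon with one H, double-bonded to O and single-bonded to carbon.
No fragment in the molecule satisfies every constraint, giving 0 matches.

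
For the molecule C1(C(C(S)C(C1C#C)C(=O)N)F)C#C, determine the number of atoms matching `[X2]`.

5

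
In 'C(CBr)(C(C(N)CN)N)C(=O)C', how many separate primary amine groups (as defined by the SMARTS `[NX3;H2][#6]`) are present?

3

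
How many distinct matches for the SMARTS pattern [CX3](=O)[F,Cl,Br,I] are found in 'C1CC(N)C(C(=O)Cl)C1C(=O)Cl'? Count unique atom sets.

2

[CX3](=O)[F,Cl,Br,I] is the SMARTS for an acyl halide: a carbonyl carbon bonded to a halogen.
The molecule carries 2 separate instances of an acyl chloride (-C(=O)Cl) meeting every constraint; each maps to a distinct set of atoms, giving 2 matches.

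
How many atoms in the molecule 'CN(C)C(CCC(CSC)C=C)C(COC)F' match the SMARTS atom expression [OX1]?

0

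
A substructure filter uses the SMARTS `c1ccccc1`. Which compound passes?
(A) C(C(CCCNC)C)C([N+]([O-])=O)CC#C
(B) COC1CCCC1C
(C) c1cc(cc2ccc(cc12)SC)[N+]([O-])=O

c1ccccc1 describes six aromatic carbons in a ring (a benzene ring).
(A) has a methyl group (-CH3) but no six-membered all-carbon aromatic ring is present.
(B) has a methyl group (-CH3) but no six-membered all-carbon aromatic ring is present.
(C) contains the required atom environment, so the pattern matches.
So the answer is (C).

C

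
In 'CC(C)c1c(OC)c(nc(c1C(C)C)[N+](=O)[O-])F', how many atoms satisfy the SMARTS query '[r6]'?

6

The query [r6] means: r6 matches atoms in a six-membered ring.
Check the 18 heavy atoms by environment: 1× n (aromatic, in 6-ring) → match; 5× c (aromatic, in 6-ring) → match; 1× N (charge +1, acyclic) → no; 1× O (charge -1, acyclic) → no; 2× O (acyclic) → no; 7× C (acyclic) → no; 1× F (acyclic) → no.
Summing the matching environments: 1 + 5 = 6 matching atoms.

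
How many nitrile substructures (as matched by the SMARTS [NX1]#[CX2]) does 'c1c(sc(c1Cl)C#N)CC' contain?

1

[NX1]#[CX2] is the SMARTS for a nitrile: a nitrogen triple-bonded to a two-connected carbon.
Exactly one fragment in the molecule meets all constraints, giving 1 match.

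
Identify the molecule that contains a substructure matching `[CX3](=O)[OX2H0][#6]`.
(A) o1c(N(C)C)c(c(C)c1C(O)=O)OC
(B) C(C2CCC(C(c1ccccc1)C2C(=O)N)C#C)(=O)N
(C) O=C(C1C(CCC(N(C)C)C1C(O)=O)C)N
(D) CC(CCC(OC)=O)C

[CX3](=O)[OX2H0][#6] describes a carbonyl carbon bonded to an oxygen that is itself bonded to carbon (no H on that O) (an ester).
(A) has a carboxylic acid group (-C(=O)OH) but the singly-bonded O carries H (OX2H1, not H0).
(B) has a primary amide (-C(=O)NH2) but the carbonyl is bonded to N, not to an O-C linkage.
(C) has a primary amide (-C(=O)NH2) but the carbonyl is bonded to N, not to an O-C linkage.
(D) contains a methyl-ester group (-C(=O)OCH3), which satisfies every atom and bond constraint.
So the answer is (D).

D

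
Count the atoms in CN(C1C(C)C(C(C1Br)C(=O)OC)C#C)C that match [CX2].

2

The query [CX2] means: C with X2: aliphatic carbon with exactly 2 total connections.
Check the 16 heavy atoms by environment: 9× C (X4) → no; 1× N (X3) → no; 1× Br (X1) → no; 2× C (X2) → match; 1× C (X3) → no; 1× O (X1) → no; 1× O (X2) → no.
That gives 2 matching atoms.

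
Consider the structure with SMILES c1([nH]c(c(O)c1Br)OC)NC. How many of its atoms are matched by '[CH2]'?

0

The query [CH2] means: aliphatic carbon with exactly two hydrogens.
Check the 11 heavy atoms by environment: 1× n (aromatic, H1) → no; 4× c (aromatic, H0) → no; 1× Br (H0) → no; 1× O (H1) → no; 1× N (H1) → no; 2× C (H3) → no; 1× O (H0) → no.
No environment satisfies the query, so 0 matching atoms.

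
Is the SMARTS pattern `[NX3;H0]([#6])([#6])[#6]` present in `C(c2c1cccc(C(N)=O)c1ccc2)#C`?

The pattern [NX3;H0]([#6])([#6])[#6] describes a trivalent nitrogen with no H, bonded to three carbons — a tertiary amine.
The closest candidate here is a primary amide (-C(=O)NH2), but the amide nitrogen has H2 and only one carbon neighbour. No other fragment satisfies the full query, so there is no match.

No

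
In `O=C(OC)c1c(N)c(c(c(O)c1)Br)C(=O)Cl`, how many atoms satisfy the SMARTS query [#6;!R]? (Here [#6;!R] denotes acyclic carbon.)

3

The query [#6;!R] means: carbon not in any ring.
Check the 16 heavy atoms by environment: 6× c (aromatic, in 6-ring) → no; 1× Br (acyclic) → no; 3× C (acyclic) → match; 4× O (acyclic) → no; 1× Cl (acyclic) → no; 1× N (acyclic) → no.
That gives 3 matching atoms.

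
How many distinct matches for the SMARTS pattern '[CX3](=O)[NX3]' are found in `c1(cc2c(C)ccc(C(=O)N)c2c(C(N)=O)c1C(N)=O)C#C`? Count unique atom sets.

3

[CX3](=O)[NX3] is the SMARTS for an amide: a carbonyl carbon bonded to a trivalent nitrogen.
The molecule carries 3 separate instances of a primary amide (-C(=O)NH2) meeting every constraint; each maps to a distinct set of atoms, giving 3 matches.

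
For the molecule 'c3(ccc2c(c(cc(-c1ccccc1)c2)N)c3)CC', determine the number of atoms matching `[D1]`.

2

The query [D1] means: atom with exactly one heavy-atom neighbour (degree 1).
Check the 19 heavy atoms by environment: 6× c (aromatic, D3) → no; 10× c (aromatic, D2) → no; 1× C (D2) → no; 1× C (D1) → match; 1× N (D1) → match.
Summing the matching environments: 1 + 1 = 2 matching atoms.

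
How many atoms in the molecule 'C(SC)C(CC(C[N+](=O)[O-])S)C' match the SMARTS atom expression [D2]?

4

Check the 12 heavy atoms by environment: 3× C (D2) → match; 2× C (D3) → no; 1× N (charge +1, D3) → no; 1× O (charge -1, D1) → no; 1× O (D1) → no; 1× S (D1) → no; 1× S (D2) → match; 2× C (D1) → no.
Summing the matching environments: 3 + 1 = 4 matching atoms.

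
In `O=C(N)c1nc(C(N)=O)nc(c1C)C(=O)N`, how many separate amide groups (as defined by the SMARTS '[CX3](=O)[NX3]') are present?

[CX3](=O)[NX3] is the SMARTS for an amide: a carbonyl carbon bonded to a trivalent nitrogen.
The molecule carries 3 separate instances of a primary amide (-C(=O)NH2) meeting every constraint; each maps to a distinct set of atoms, giving 3 matches.

3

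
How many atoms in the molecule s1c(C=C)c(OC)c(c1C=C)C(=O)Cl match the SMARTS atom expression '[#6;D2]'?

Check the 14 heavy atoms by environment: 1× s (aromatic, D2) → no; 4× c (aromatic, D3) → no; 1× C (D3) → no; 1× O (D1) → no; 1× Cl (D1) → no; 2× C (D2) → match; 3× C (D1) → no; 1× O (D2) → no.
That gives 2 matching atoms.

2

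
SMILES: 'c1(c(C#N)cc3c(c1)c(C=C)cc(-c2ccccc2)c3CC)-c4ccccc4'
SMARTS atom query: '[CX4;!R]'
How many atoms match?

2

The query [CX4;!R] means: aliphatic carbon with four total connections, not in a ring.
Check the 28 heavy atoms by environment: 22× c (aromatic, X3, in 6-ring) → no; 2× C (X4, acyclic) → match; 1× C (X2, acyclic) → no; 1× N (X1, acyclic) → no; 2× C (X3, acyclic) → no.
That gives 2 matching atoms.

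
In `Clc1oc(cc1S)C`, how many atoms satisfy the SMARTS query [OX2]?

0

The query [OX2] means: aliphatic oxygen with two total connections — ether, hydroxyl, or ester single-bond O.
Check the 8 heavy atoms by environment: 1× o (aromatic, X2) → no; 4× c (aromatic, X3) → no; 1× C (X4) → no; 1× S (X2) → no; 1× Cl (X1) → no.
No environment satisfies the query, so 0 matching atoms.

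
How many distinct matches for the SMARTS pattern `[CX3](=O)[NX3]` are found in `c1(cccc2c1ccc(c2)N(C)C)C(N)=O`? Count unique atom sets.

[CX3](=O)[NX3] is the SMARTS for an amide: a carbonyl carbon bonded to a trivalent nitrogen.
Exactly one fragment in the molecule meets all constraints, giving 1 match.

1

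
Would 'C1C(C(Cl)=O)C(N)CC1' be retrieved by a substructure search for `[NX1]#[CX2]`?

No

The pattern [NX1]#[CX2] describes a nitrogen triple-bonded to a two-connected carbon — a nitrile.
The closest candidate here is a primary amino group (-NH2), but the nitrogen is NX3 (three connections), not NX1 triple-bonded. No other fragment satisfies the full query, so there is no match.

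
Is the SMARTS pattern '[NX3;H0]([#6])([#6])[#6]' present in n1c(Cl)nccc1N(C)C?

The pattern [NX3;H0]([#6])([#6])[#6] describes a trivalent nitrogen with no H, bonded to three carbons — a tertiary amine.
The molecule carries a dimethylamino group (-N(CH3)2), whose atoms satisfy every constraint of the query, so the pattern matches.

Yes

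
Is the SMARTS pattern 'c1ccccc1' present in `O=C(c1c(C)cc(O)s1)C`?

No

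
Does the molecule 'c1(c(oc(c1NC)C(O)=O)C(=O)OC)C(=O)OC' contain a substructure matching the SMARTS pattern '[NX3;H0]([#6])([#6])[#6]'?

The pattern [NX3;H0]([#6])([#6])[#6] describes a trivalent nitrogen with no H, bonded to three carbons — a tertiary amine.
The closest candidate here is an N-methylamino group (-NHCH3), but the nitrogen still has one H (H1), not H0. No other fragment satisfies the full query, so there is no match.

No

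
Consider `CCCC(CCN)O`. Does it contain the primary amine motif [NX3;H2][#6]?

Yes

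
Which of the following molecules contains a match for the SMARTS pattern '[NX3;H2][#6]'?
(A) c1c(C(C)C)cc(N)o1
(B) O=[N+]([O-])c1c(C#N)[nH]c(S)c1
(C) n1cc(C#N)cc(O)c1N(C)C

[NX3;H2][#6] describes a trivalent nitrogen with two H attached to carbon (a primary amine).
(A) contains a primary amino group (-NH2), which satisfies every atom and bond constraint.
(B) has a nitro group (-[N+](=O)[O-]) but the nitrogen is [N+] with no H, not NX3H2.
(C) has a nitrile (-C#N) but the nitrogen is NX1 (triple-bonded), not NX3 with two H.
So the answer is (A).

A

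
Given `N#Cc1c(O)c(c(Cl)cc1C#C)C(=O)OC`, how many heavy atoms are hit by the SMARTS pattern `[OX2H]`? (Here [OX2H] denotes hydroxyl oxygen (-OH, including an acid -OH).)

1

Check the 16 heavy atoms by environment: 1× c (aromatic, H1, X3) → no; 5× c (aromatic, H0, X3) → no; 1× O (H1, X2) → match; 1× C (H0, X3) → no; 1× O (H0, X1) → no; 1× O (H0, X2) → no; 1× C (H3, X4) → no; 2× C (H0, X2) → no; 1× C (H1, X2) → no; 1× N (H0, X1) → no; 1× Cl (H0, X1) → no.
That gives 1 matching atom.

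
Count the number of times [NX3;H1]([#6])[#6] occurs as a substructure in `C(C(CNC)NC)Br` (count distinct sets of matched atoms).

2

[NX3;H1]([#6])[#6] is the SMARTS for a secondary amine: a trivalent nitrogen with one H, bonded to two carbons.
The molecule carries 2 separate instances of an N-methylamino group (-NHCH3) meeting every constraint; each maps to a distinct set of atoms, giving 2 matches.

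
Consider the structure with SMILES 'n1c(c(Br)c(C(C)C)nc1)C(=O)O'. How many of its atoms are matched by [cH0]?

3

Check the 13 heavy atoms by environment: 2× n (aromatic, H0) → no; 1× c (aromatic, H1) → no; 3× c (aromatic, H0) → match; 1× Br (H0) → no; 1× C (H1) → no; 2× C (H3) → no; 1× C (H0) → no; 1× O (H0) → no; 1× O (H1) → no.
That gives 3 matching atoms.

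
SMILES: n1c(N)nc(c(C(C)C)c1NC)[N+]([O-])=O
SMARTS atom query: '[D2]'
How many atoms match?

3

Check the 15 heavy atoms by environment: 2× n (aromatic, D2) → match; 4× c (aromatic, D3) → no; 1× C (D3) → no; 3× C (D1) → no; 1× N (charge +1, D3) → no; 1× O (charge -1, D1) → no; 1× O (D1) → no; 1× N (D1) → no; 1× N (D2) → match.
Summing the matching environments: 2 + 1 = 3 matching atoms.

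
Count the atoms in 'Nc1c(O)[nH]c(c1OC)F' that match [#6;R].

4

The query [#6;R] means: carbon that is part of a ring.
Check the 10 heavy atoms by environment: 1× n (aromatic, in 5-ring) → no; 4× c (aromatic, in 5-ring) → match; 1× F (acyclic) → no; 2× O (acyclic) → no; 1× C (acyclic) → no; 1× N (acyclic) → no.
That gives 4 matching atoms.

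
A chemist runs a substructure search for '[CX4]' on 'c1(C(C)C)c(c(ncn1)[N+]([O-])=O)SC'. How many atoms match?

The query [CX4] means: C with X4: aliphatic carbon with exactly 4 total connections (bonds + H).
Check the 14 heavy atoms by environment: 2× n (aromatic, X2) → no; 4× c (aromatic, X3) → no; 4× C (X4) → match; 1× N (charge +1, X3) → no; 1× O (charge -1, X1) → no; 1× O (X1) → no; 1× S (X2) → no.
That gives 4 matching atoms.

4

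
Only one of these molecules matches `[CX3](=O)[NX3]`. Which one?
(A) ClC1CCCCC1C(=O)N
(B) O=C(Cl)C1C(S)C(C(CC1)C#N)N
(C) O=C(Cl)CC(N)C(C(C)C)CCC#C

A

[CX3](=O)[NX3] describes a carbonyl carbon bonded to a trivalent nitrogen (an amide).
(A) contains a primary amide (-C(=O)NH2), which satisfies every atom and bond constraint.
(B) has a nitrile (-C#N) but the nitrile N is NX1 (triple-bonded), not NX3.
(C) has a primary amino group (-NH2) but the -NH2 is not attached to a carbonyl carbon.
So the answer is (A).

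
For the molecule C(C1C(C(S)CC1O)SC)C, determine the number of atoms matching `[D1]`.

4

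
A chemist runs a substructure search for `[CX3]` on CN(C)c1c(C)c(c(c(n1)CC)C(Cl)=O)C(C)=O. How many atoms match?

2

The query [CX3] means: C with X3: aliphatic carbon with exactly 3 total connections.
Check the 18 heavy atoms by environment: 1× n (aromatic, X2) → no; 5× c (aromatic, X3) → no; 2× C (X3) → match; 2× O (X1) → no; 1× Cl (X1) → no; 6× C (X4) → no; 1× N (X3) → no.
That gives 2 matching atoms.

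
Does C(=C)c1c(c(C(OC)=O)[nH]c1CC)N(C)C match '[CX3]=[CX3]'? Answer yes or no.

The pattern [CX3]=[CX3] describes a non-aromatic C=C double bond between two sp2 carbons — an alkene.
The molecule carries a vinyl group (-CH=CH2), whose atoms satisfy every constraint of the query, so the pattern matches.

Yes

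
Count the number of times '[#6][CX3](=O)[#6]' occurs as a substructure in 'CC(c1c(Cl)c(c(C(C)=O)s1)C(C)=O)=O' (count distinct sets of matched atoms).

[#6][CX3](=O)[#6] is the SMARTS for a ketone: a carbonyl carbon (no H) flanked by two carbons.
The molecule carries 3 separate instances of an acetyl/ketone group (-C(=O)CH3) meeting every constraint; each maps to a distinct set of atoms, giving 3 matches.

3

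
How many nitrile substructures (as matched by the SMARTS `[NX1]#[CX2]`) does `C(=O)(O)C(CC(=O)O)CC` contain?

[NX1]#[CX2] is the SMARTS for a nitrile: a nitrogen triple-bonded to a two-connected carbon.
No fragment in the molecule satisfies every constraint, giving 0 matches.

0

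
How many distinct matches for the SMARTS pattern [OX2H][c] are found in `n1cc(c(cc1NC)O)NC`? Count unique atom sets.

1

[OX2H][c] is the SMARTS for a phenol: a hydroxyl oxygen attached to an aromatic carbon.
Exactly one fragment in the molecule meets all constraints, giving 1 match.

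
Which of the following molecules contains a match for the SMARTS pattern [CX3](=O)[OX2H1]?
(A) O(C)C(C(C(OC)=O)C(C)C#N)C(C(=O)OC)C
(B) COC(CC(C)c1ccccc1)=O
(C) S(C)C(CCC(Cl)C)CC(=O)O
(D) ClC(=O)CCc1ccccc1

C

[CX3](=O)[OX2H1] describes an sp2 carbon double-bonded to O and single-bonded to an -OH oxygen (a carboxylic acid).
(A) has a methyl-ester group (-C(=O)OCH3) but the singly-bonded O has no H (OX2H0, not OX2H1).
(B) has a methyl-ester group (-C(=O)OCH3) but the singly-bonded O has no H (OX2H0, not OX2H1).
(C) contains a carboxylic acid group (-C(=O)OH), which satisfies every atom and bond constraint.
(D) has an acyl chloride (-C(=O)Cl) but the carbonyl is bonded to Cl, not to an -OH oxygen.
So the answer is (C).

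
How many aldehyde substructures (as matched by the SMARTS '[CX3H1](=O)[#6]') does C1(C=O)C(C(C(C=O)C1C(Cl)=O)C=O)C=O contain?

4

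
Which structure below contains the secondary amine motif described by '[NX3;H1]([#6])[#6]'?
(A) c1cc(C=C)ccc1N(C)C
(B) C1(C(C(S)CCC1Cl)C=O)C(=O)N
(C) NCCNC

C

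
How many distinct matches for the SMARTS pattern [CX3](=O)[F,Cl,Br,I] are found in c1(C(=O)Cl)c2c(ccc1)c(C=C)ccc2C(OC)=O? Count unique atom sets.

1

[CX3](=O)[F,Cl,Br,I] is the SMARTS for an acyl halide: a carbonyl carbon bonded to a halogen.
Exactly one fragment in the molecule meets all constraints, giving 1 match.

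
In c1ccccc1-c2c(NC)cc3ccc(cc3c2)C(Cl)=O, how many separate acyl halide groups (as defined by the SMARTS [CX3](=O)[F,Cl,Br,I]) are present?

1

[CX3](=O)[F,Cl,Br,I] is the SMARTS for an acyl halide: a carbonyl carbon bonded to a halogen.
Exactly one fragment in the molecule meets all constraints, giving 1 match.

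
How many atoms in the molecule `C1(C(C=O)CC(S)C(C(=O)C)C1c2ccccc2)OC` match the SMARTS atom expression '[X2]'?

The query [X2] means: any atom with exactly two total connections (bonds + H).
Check the 20 heavy atoms by environment: 8× C (X4) → no; 2× C (X3) → no; 2× O (X1) → no; 1× S (X2) → match; 6× c (aromatic, X3) → no; 1× O (X2) → match.
Summing the matching environments: 1 + 1 = 2 matching atoms.

2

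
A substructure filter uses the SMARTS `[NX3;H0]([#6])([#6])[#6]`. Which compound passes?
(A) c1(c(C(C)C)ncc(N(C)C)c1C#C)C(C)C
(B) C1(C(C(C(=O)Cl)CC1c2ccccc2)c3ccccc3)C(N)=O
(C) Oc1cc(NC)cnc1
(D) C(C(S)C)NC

[NX3;H0]([#6])([#6])[#6] describes a trivalent nitrogen with no H, bonded to three carbons (a tertiary amine).
(A) contains a dimethylamino group (-N(CH3)2), which satisfies every atom and bond constraint.
(B) has a primary amide (-C(=O)NH2) but the amide nitrogen has H2 and only one carbon neighbour.
(C) has an N-methylamino group (-NHCH3) but the nitrogen still has one H (H1), not H0.
(D) has an N-methylamino group (-NHCH3) but the nitrogen still has one H (H1), not H0.
So the answer is (A).

A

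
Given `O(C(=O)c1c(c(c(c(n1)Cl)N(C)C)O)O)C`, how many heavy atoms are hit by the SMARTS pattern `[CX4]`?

3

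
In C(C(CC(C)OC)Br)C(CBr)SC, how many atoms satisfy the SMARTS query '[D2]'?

5

The query [D2] means: atom with exactly two heavy-atom neighbours.
Check the 13 heavy atoms by environment: 3× C (D2) → match; 3× C (D3) → no; 3× C (D1) → no; 1× S (D2) → match; 1× O (D2) → match; 2× Br (D1) → no.
Summing the matching environments: 3 + 1 + 1 = 5 matching atoms.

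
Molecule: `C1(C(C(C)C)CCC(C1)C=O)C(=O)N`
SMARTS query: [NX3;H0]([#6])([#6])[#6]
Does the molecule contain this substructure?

No

The pattern [NX3;H0]([#6])([#6])[#6] describes a trivalent nitrogen with no H, bonded to three carbons — a tertiary amine.
The closest candidate here is a primary amide (-C(=O)NH2), but the amide nitrogen has H2 and only one carbon neighbour. No other fragment satisfies the full query, so there is no match.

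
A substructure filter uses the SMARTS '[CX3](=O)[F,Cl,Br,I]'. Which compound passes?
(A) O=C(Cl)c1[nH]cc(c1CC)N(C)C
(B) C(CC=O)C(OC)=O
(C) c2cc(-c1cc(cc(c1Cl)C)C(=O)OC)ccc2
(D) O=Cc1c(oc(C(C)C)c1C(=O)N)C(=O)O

A

[CX3](=O)[F,Cl,Br,I] describes a carbonyl carbon bonded to a halogen (an acyl halide).
(A) contains an acyl chloride (-C(=O)Cl), which satisfies every atom and bond constraint.
(B) has a methyl-ester group (-C(=O)OCH3) but the carbonyl is bonded to -O-C, not to a halogen.
(C) has a chloro substituent but the Cl is not on a carbonyl carbon.
(D) has a carboxylic acid group (-C(=O)OH) but the carbonyl is bonded to -OH, not to a halogen.
So the answer is (A).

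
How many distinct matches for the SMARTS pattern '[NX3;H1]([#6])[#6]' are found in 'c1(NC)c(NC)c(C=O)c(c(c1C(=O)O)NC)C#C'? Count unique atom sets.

3

[NX3;H1]([#6])[#6] is the SMARTS for a secondary amine: a trivalent nitrogen with one H, bonded to two carbons.
The molecule carries 3 separate instances of an N-methylamino group (-NHCH3) meeting every constraint; each maps to a distinct set of atoms, giving 3 matches.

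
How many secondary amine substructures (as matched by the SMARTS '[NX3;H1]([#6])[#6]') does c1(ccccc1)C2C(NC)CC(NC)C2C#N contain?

[NX3;H1]([#6])[#6] is the SMARTS for a secondary amine: a trivalent nitrogen with one H, bonded to two carbons.
The molecule carries 2 separate instances of an N-methylamino group (-NHCH3) meeting every constraint; each maps to a distinct set of atoms, giving 2 matches.

2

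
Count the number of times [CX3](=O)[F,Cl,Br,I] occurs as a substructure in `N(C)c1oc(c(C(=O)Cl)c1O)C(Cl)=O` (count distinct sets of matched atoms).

2

[CX3](=O)[F,Cl,Br,I] is the SMARTS for an acyl halide: a carbonyl carbon bonded to a halogen.
The molecule carries 2 separate instances of an acyl chloride (-C(=O)Cl) meeting every constraint; each maps to a distinct set of atoms, giving 2 matches.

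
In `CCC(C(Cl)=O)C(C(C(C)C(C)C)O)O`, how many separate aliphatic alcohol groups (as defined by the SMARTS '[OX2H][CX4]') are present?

2

[OX2H][CX4] is the SMARTS for an aliphatic alcohol: a hydroxyl oxygen bound to an sp3 (X4) carbon.
The molecule carries 2 separate instances of a hydroxyl group (-OH) meeting every constraint; each maps to a distinct set of atoms, giving 2 matches.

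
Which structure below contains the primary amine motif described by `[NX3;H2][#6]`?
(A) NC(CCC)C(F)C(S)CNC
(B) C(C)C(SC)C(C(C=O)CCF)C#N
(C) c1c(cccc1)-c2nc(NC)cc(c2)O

[NX3;H2][#6] describes a trivalent nitrogen with two H attached to carbon (a primary amine).
(A) contains a primary amino group (-NH2), which satisfies every atom and bond constraint.
(B) has a nitrile (-C#N) but the nitrogen is NX1 (triple-bonded), not NX3 with two H.
(C) has an N-methylamino group (-NHCH3) but the nitrogen bears two carbons and only one H (H1), not H2.
So the answer is (A).

A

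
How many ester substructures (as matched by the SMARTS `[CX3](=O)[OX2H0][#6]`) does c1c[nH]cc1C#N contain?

0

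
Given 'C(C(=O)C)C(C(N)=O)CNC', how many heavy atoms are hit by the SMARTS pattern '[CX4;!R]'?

5

Check the 11 heavy atoms by environment: 5× C (X4, acyclic) → match; 2× C (X3, acyclic) → no; 2× O (X1, acyclic) → no; 2× N (X3, acyclic) → no.
That gives 5 matching atoms.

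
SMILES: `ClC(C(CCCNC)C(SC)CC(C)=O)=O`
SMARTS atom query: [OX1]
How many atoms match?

2

The query [OX1] means: aliphatic oxygen with one total connection — typically a carbonyl =O or an oxide.
Check the 16 heavy atoms by environment: 9× C (X4) → no; 1× N (X3) → no; 2× C (X3) → no; 2× O (X1) → match; 1× S (X2) → no; 1× Cl (X1) → no.
That gives 2 matching atoms.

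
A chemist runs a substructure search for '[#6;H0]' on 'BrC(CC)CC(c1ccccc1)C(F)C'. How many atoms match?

The query [#6;H0] means: any carbon with no attached hydrogen.
Check the 15 heavy atoms by environment: 2× C (H3) → no; 3× C (H1) → no; 2× C (H2) → no; 1× F (H0) → no; 1× Br (H0) → no; 1× c (aromatic, H0) → match; 5× c (aromatic, H1) → no.
That gives 1 matching atom.

1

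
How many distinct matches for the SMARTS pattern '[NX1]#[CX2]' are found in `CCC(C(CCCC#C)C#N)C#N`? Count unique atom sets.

[NX1]#[CX2] is the SMARTS for a nitrile: a nitrogen triple-bonded to a two-connected carbon.
The molecule carries 2 separate instances of a nitrile (-C#N) meeting every constraint; each maps to a distinct set of atoms, giving 2 matches.

2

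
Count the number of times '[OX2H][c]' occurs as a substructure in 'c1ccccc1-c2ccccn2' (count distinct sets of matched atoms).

[OX2H][c] is the SMARTS for a phenol: a hydroxyl oxygen attached to an aromatic carbon.
No fragment in the molecule satisfies every constraint, giving 0 matches.

0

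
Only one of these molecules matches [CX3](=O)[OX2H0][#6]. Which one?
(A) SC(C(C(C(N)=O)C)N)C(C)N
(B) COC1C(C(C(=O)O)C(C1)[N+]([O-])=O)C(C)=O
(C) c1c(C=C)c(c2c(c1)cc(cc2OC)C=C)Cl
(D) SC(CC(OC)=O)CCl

[CX3](=O)[OX2H0][#6] describes a carbonyl carbon bonded to an oxygen that is itself bonded to carbon (no H on that O) (an ester).
(A) has a primary amide (-C(=O)NH2) but the carbonyl is bonded to N, not to an O-C linkage.
(B) has a methoxy ether (-OCH3) but the ether oxygen is not adjacent to a C=O carbon.
(C) has a methoxy ether (-OCH3) but the ether oxygen is not adjacent to a C=O carbon.
(D) contains a methyl-ester group (-C(=O)OCH3), which satisfies every atom and bond constraint.
So the answer is (D).

D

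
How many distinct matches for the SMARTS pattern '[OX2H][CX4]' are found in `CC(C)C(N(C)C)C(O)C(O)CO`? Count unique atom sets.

[OX2H][CX4] is the SMARTS for an aliphatic alcohol: a hydroxyl oxygen bound to an sp3 (X4) carbon.
The molecule carries 3 separate instances of a hydroxyl group (-OH) meeting every constraint; each maps to a distinct set of atoms, giving 3 matches.

3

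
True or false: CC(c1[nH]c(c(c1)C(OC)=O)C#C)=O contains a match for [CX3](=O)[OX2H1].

False

The pattern [CX3](=O)[OX2H1] describes an sp2 carbon double-bonded to O and single-bonded to an -OH oxygen — a carboxylic acid.
The closest candidate here is a methyl-ester group (-C(=O)OCH3), but the singly-bonded O has no H (OX2H0, not OX2H1). No other fragment satisfies the full query, so there is no match.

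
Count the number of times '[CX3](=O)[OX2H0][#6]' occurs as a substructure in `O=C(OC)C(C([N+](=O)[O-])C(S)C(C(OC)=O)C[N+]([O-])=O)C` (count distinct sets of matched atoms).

[CX3](=O)[OX2H0][#6] is the SMARTS for an ester: a carbonyl carbon bonded to an oxygen that is itself bonded to carbon (no H on that O).
The molecule carries 2 separate instances of a methyl-ester group (-C(=O)OCH3) meeting every constraint; each maps to a distinct set of atoms, giving 2 matches.

2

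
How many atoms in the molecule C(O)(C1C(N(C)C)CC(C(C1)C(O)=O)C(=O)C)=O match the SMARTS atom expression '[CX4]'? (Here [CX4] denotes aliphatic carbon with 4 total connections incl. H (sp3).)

9

Check the 18 heavy atoms by environment: 9× C (X4) → match; 3× C (X3) → no; 3× O (X1) → no; 2× O (X2) → no; 1× N (X3) → no.
That gives 9 matching atoms.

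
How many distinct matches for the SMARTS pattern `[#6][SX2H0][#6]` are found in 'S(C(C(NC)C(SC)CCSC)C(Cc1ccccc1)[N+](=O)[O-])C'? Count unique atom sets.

[#6][SX2H0][#6] is the SMARTS for a thioether: an aliphatic sulfur bridging two carbons with no H on the sulfur.
The molecule carries 3 separate instances of a methylthio ether (-SCH3) meeting every constraint; each maps to a distinct set of atoms, giving 3 matches.

3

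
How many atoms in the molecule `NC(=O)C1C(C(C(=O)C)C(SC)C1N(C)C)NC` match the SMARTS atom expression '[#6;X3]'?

The query [#6;X3] means: any carbon (aromatic or not) with three total connections.
Check the 18 heavy atoms by environment: 10× C (X4) → no; 2× C (X3) → match; 2× O (X1) → no; 3× N (X3) → no; 1× S (X2) → no.
That gives 2 matching atoms.

2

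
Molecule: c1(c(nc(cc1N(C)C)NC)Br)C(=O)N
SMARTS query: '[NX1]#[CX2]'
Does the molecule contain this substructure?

The pattern [NX1]#[CX2] describes a nitrogen triple-bonded to a two-connected carbon — a nitrile.
The closest candidate here is a primary amide (-C(=O)NH2), but the nitrogen is NX3, not NX1. No other fragment satisfies the full query, so there is no match.

No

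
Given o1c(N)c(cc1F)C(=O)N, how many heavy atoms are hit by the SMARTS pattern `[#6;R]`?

4

The query [#6;R] means: carbon that is part of a ring.
Check the 10 heavy atoms by environment: 1× o (aromatic, in 5-ring) → no; 4× c (aromatic, in 5-ring) → match; 1× C (acyclic) → no; 1× O (acyclic) → no; 2× N (acyclic) → no; 1× F (acyclic) → no.
That gives 4 matching atoms.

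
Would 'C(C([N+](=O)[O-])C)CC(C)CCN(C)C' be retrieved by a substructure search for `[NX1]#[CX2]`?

No

The pattern [NX1]#[CX2] describes a nitrogen triple-bonded to a two-connected carbon — a nitrile.
The closest candidate here is a nitro group (-[N+](=O)[O-]), but there is no C#N triple bond. No other fragment satisfies the full query, so there is no match.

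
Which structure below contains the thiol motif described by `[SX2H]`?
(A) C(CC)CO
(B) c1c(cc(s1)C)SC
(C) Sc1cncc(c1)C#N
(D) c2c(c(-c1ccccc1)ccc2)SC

C

[SX2H] describes an aliphatic sulfur with two connections, one being H (a thiol).
(A) has a hydroxyl group (-OH) but it is an -OH, not an -SH.
(B) has a methylthio ether (-SCH3) but the sulfur has H0 (bonded to two carbons), not H1.
(C) contains a thiol (-SH), which satisfies every atom and bond constraint.
(D) has a methylthio ether (-SCH3) but the sulfur has H0 (bonded to two carbons), not H1.
So the answer is (C).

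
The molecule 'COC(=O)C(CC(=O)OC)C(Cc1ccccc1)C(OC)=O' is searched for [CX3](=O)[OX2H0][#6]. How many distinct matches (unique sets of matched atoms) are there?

3

[CX3](=O)[OX2H0][#6] is the SMARTS for an ester: a carbonyl carbon bonded to an oxygen that is itself bonded to carbon (no H on that O).
The molecule carries 3 separate instances of a methyl-ester group (-C(=O)OCH3) meeting every constraint; each maps to a distinct set of atoms, giving 3 matches.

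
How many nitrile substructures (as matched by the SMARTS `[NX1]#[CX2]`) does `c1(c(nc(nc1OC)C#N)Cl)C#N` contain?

2

[NX1]#[CX2] is the SMARTS for a nitrile: a nitrogen triple-bonded to a two-connected carbon.
The molecule carries 2 separate instances of a nitrile (-C#N) meeting every constraint; each maps to a distinct set of atoms, giving 2 matches.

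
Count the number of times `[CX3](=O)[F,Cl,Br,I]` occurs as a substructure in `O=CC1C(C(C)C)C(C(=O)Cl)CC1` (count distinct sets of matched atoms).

1

[CX3](=O)[F,Cl,Br,I] is the SMARTS for an acyl halide: a carbonyl carbon bonded to a halogen.
Exactly one fragment in the molecule meets all constraints, giving 1 match.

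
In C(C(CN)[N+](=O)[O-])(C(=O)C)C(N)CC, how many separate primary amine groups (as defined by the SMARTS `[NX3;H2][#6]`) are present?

2

[NX3;H2][#6] is the SMARTS for a primary amine: a trivalent nitrogen with two H attached to carbon.
The molecule carries 2 separate instances of a primary amino group (-NH2) meeting every constraint; each maps to a distinct set of atoms, giving 2 matches.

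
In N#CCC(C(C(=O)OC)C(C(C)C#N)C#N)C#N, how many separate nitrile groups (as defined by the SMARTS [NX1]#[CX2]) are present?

4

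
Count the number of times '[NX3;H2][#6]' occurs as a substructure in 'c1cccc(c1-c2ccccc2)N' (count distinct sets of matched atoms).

1

[NX3;H2][#6] is the SMARTS for a primary amine: a trivalent nitrogen with two H attached to carbon.
Exactly one fragment in the molecule meets all constraints, giving 1 match.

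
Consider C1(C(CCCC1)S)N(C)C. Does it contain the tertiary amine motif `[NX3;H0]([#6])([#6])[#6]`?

Yes

The pattern [NX3;H0]([#6])([#6])[#6] describes a trivalent nitrogen with no H, bonded to three carbons — a tertiary amine.
The molecule carries a dimethylamino group (-N(CH3)2), whose atoms satisfy every constraint of the query, so the pattern matches.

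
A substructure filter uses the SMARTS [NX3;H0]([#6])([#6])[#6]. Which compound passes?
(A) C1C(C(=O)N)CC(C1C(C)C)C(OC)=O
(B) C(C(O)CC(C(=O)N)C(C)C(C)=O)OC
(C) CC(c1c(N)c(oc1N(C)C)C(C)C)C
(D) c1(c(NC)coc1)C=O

C

[NX3;H0]([#6])([#6])[#6] describes a trivalent nitrogen with no H, bonded to three carbons (a tertiary amine).
(A) has a primary amide (-C(=O)NH2) but the amide nitrogen has H2 and only one carbon neighbour.
(B) has a primary amide (-C(=O)NH2) but the amide nitrogen has H2 and only one carbon neighbour.
(C) contains a dimethylamino group (-N(CH3)2), which satisfies every atom and bond constraint.
(D) has an N-methylamino group (-NHCH3) but the nitrogen still has one H (H1), not H0.
So the answer is (C).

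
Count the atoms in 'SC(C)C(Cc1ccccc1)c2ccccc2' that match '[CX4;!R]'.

4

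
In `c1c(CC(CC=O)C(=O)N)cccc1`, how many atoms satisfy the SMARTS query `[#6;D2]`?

8

The query [#6;D2] means: any carbon bonded to exactly two heavy atoms.
Check the 14 heavy atoms by environment: 3× C (D2) → match; 2× C (D3) → no; 2× O (D1) → no; 1× N (D1) → no; 1× c (aromatic, D3) → no; 5× c (aromatic, D2) → match.
Summing the matching environments: 3 + 5 = 8 matching atoms.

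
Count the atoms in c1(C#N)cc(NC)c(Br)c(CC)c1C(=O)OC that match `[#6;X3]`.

7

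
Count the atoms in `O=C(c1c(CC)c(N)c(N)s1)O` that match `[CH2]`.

1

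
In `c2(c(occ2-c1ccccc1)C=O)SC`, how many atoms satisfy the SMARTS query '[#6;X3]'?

The query [#6;X3] means: any carbon (aromatic or not) with three total connections.
Check the 15 heavy atoms by environment: 1× o (aromatic, X2) → no; 10× c (aromatic, X3) → match; 1× C (X3) → match; 1× O (X1) → no; 1× S (X2) → no; 1× C (X4) → no.
Summing the matching environments: 10 + 1 = 11 matching atoms.

11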